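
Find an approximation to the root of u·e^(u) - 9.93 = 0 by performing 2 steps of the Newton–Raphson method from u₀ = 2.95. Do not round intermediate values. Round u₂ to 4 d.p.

1.9230

f'(u) = (u + 1)·e^(u)
u_0 = 2.950000: f = 46.432563, f' = 75.468517 → u_1 = 2.950000 - (46.432563)/(75.468517) = 2.334743
u_1 = 2.334743: f = 14.180423, f' = 34.437225 → u_2 = 2.334743 - (14.180423)/(34.437225) = 1.922967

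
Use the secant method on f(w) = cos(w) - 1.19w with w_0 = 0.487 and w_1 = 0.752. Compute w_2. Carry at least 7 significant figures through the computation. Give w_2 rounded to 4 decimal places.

f(w_0) = 0.304211, f(w_1) = -0.164556
w_2 = 0.752000 - (-0.164556)·(0.752000 - 0.487000)/(-0.164556 - (0.304211)) = 0.658974; f(w_2) = 0.006441

0.6590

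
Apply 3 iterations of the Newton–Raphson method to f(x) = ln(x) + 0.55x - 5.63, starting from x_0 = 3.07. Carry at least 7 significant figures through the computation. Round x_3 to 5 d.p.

6.76140

Newton update: x ← x − f(x)/f'(x).
f'(x) = 1/x + 0.55
x_0 = 3.070000: f = -2.819822, f' = 0.875733 → x_1 = 3.070000 - (-2.819822)/(0.875733) = 6.289957
x_1 = 6.289957: f = -0.331569, f' = 0.708984 → x_2 = 6.289957 - (-0.331569)/(0.708984) = 6.757626
x_2 = 6.757626: f = -0.002634, f' = 0.697981 → x_3 = 6.757626 - (-0.002634)/(0.697981) = 6.761400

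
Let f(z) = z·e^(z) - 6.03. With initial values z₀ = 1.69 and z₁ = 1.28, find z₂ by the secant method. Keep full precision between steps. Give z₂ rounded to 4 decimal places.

1.4084

Secant update: z_(k+1) = z_k − f(z_k)·(z_k − z_(k-1))/(f(z_k) − f(z_(k-1))).
f(z_0) = 3.128922, f(z_1) = -1.426301
z_2 = 1.280000 - (-1.426301)·(1.280000 - 1.690000)/(-1.426301 - (3.128922)) = 1.408376; f(z_2) = -0.270711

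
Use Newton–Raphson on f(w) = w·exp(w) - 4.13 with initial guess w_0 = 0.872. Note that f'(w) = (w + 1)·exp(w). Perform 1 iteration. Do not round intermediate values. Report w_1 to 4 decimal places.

1.3286

w_0 = 0.872000: f = -2.044447, f' = 4.477243 → w_1 = 0.872000 - (-2.044447)/(4.477243) = 1.328631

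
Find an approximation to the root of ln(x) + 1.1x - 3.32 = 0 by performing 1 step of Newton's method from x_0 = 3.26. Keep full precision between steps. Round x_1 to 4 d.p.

Newton update: x ← x − f(x)/f'(x).
f'(x) = 1/x + 1.1
x_0 = 3.260000: f = 1.447727, f' = 1.406748 → x_1 = 3.260000 - (1.447727)/(1.406748) = 2.230870

2.2309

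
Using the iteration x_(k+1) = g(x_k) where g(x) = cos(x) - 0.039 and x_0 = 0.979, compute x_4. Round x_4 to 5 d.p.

x_1 = g(0.979000) = 0.518853
x_2 = g(0.518853) = 0.829389
x_3 = g(0.829389) = 0.636327
x_4 = g(0.636327) = 0.765284

0.76528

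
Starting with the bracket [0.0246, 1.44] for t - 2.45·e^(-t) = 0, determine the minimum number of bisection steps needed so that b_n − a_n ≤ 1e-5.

Initial width b − a = 1.44 − 0.0246 = 1.415400.
After n steps the width is (b−a)/2^n; need (b−a)/2^n ≤ 1e-5.
So n ≥ log₂(1.415400/1e-5) = log₂(141540.0000) ≈ 17.1109.
Hence n = 18.

18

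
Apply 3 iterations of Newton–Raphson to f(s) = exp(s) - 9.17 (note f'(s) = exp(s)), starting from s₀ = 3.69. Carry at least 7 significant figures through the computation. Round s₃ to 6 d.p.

2.234330

s_0 = 3.690000: f = 30.874847, f' = 40.044847 → s_1 = 3.690000 - (30.874847)/(40.044847) = 2.918993
s_1 = 2.918993: f = 9.352631, f' = 18.522631 → s_2 = 2.918993 - (9.352631)/(18.522631) = 2.414063
s_2 = 2.414063: f = 2.009294, f' = 11.179294 → s_3 = 2.414063 - (2.009294)/(11.179294) = 2.234330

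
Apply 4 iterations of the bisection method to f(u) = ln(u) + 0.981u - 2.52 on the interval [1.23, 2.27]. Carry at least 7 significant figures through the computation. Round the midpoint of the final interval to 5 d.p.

f(1.230000) = -1.106356, f(2.270000) = 0.526650 (opposite signs)
step 1: m = 1.750000, f(m) = -0.243634 < 0 → root in [1.750000, 2.270000]
step 2: m = 2.010000, f(m) = 0.149945 > 0 → root in [1.750000, 2.010000]
step 3: m = 1.880000, f(m) = -0.044448 < 0 → root in [1.880000, 2.010000]
step 4: m = 1.945000, f(m) = 0.053307 > 0 → root in [1.880000, 1.945000]
Midpoint of [1.880000, 1.945000] = 1.912500

1.91250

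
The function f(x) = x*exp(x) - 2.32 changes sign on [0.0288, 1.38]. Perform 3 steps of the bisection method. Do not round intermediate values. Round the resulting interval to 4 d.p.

[0.8733, 1.0422]

f(0.028800) = -2.290359, f(1.380000) = 3.165364 (opposite signs)
step 1: m = 0.704400, f(m) = -0.895257 < 0 → root in [0.704400, 1.380000]
step 2: m = 1.042200, f(m) = 0.635104 > 0 → root in [0.704400, 1.042200]
step 3: m = 0.873300, f(m) = -0.228621 < 0 → root in [0.873300, 1.042200]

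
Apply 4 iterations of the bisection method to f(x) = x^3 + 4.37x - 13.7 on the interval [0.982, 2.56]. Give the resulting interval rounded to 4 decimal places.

[1.7710, 1.8696]

f(0.982000) = -8.461694, f(2.560000) = 14.264416 (opposite signs)
step 1: m = 1.771000, f(m) = -0.406093 < 0 → root in [1.771000, 2.560000]
step 2: m = 2.165500, f(m) = 5.918110 > 0 → root in [1.771000, 2.165500]
step 3: m = 1.968250, f(m) = 2.526269 > 0 → root in [1.771000, 1.968250]
step 4: m = 1.869625, f(m) = 1.005531 > 0 → root in [1.771000, 1.869625]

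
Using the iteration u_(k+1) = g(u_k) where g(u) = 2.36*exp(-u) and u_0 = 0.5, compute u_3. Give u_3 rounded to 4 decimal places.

u_1 = g(0.500000) = 1.431412
u_2 = g(1.431412) = 0.563972
u_3 = g(0.563972) = 1.342710

1.3427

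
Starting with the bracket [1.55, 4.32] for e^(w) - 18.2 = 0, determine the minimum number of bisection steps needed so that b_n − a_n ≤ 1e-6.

Initial width b − a = 4.32 − 1.55 = 2.770000.
After n steps the width is (b−a)/2^n; need (b−a)/2^n ≤ 1e-6.
So n ≥ log₂(2.770000/1e-6) = log₂(2770000.0000) ≈ 21.4015.
Hence n = 22.

22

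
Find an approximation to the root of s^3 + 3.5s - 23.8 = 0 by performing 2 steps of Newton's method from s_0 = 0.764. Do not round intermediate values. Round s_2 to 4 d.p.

f'(s) = 3s^2 + 3.5
s_0 = 0.764000: f = -20.680056, f' = 5.251088 → s_1 = 0.764000 - (-20.680056)/(5.251088) = 4.702242
s_1 = 4.702242: f = 96.629508, f' = 69.833245 → s_2 = 4.702242 - (96.629508)/(69.833245) = 3.318524

3.3185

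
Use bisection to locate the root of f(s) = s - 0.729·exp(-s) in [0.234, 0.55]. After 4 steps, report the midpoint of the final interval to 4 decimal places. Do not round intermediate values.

0.4611

f(0.234000) = -0.342903, f(0.550000) = 0.129404 (opposite signs)
step 1: m = 0.392000, f(m) = -0.100588 < 0 → root in [0.392000, 0.550000]
step 2: m = 0.471000, f(m) = 0.015829 > 0 → root in [0.392000, 0.471000]
step 3: m = 0.431500, f(m) = -0.042010 < 0 → root in [0.431500, 0.471000]
step 4: m = 0.451250, f(m) = -0.013000 < 0 → root in [0.451250, 0.471000]
Midpoint of [0.451250, 0.471000] = 0.461125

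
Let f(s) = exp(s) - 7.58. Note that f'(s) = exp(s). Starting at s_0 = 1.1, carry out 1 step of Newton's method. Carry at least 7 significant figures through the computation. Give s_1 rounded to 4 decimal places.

2.6232

s_0 = 1.100000: f = -4.575834, f' = 3.004166 → s_1 = 1.100000 - (-4.575834)/(3.004166) = 2.623163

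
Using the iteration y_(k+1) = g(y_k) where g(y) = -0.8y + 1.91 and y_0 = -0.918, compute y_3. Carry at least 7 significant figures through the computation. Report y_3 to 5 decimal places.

2.07442

y_1 = g(-0.918000) = 2.644400
y_2 = g(2.644400) = -0.205520
y_3 = g(-0.205520) = 2.074416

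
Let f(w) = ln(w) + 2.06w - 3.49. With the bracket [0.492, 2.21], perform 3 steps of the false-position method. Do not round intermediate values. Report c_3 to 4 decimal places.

False-position update: c = (a·f(b) − b·f(a))/(f(b) − f(a)); replace the endpoint whose sign matches f(c).
f(0.492000) = -3.185757, f(2.210000) = 1.855593
step 1: c = 1.577648, f(c) = 0.215890 > 0 → new bracket [0.492000, 1.577648]
step 2: c = 1.508746, f(c) = 0.029295 > 0 → new bracket [0.492000, 1.508746]
step 3: c = 1.499481, f(c) = 0.004051 > 0 → new bracket [0.492000, 1.499481]

1.4995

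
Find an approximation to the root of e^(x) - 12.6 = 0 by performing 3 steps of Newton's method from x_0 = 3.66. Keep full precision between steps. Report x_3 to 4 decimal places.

2.5374

f'(x) = e^(x)
x_0 = 3.660000: f = 26.261343, f' = 38.861343 → x_1 = 3.660000 - (26.261343)/(38.861343) = 2.984230
x_1 = 2.984230: f = 7.171266, f' = 19.771266 → x_2 = 2.984230 - (7.171266)/(19.771266) = 2.621518
x_2 = 2.621518: f = 1.156592, f' = 13.756592 → x_3 = 2.621518 - (1.156592)/(13.756592) = 2.537443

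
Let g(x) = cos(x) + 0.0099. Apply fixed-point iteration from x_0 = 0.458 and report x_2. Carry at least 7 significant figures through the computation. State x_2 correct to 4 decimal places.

0.6261

x_1 = g(0.458000) = 0.906839
x_2 = g(0.906839) = 0.626139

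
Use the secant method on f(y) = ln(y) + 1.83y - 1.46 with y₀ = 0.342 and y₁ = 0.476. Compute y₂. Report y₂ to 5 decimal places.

0.78580

f(y_0) = -1.907085, f(y_1) = -1.331257
y_2 = 0.476000 - (-1.331257)·(0.476000 - 0.342000)/(-1.331257 - (-1.907085)) = 0.785795; f(y_2) = -0.263054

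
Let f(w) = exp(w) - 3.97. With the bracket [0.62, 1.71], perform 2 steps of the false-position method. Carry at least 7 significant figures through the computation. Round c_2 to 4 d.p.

f(0.620000) = -2.111072, f(1.710000) = 1.558961
step 1: c = 1.246988, f(c) = -0.490153 < 0 → new bracket [1.246988, 1.710000]
step 2: c = 1.357742, f(c) = -0.082595 < 0 → new bracket [1.357742, 1.710000]

1.3577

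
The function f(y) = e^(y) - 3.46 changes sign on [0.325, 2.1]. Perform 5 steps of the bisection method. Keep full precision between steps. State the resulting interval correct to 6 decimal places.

[1.212500, 1.267969]

f(0.325000) = -2.075969, f(2.100000) = 4.706170 (opposite signs)
step 1: m = 1.212500, f(m) = -0.098121 < 0 → root in [1.212500, 2.100000]
step 2: m = 1.656250, f(m) = 1.779625 > 0 → root in [1.212500, 1.656250]
step 3: m = 1.434375, f(m) = 0.737021 > 0 → root in [1.212500, 1.434375]
step 4: m = 1.323438, f(m) = 0.296312 > 0 → root in [1.212500, 1.323438]
step 5: m = 1.267969, f(m) = 0.093627 > 0 → root in [1.212500, 1.267969]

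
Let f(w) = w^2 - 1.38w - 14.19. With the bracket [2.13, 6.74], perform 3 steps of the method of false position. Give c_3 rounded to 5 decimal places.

4.48041

False-position update: c = (a·f(b) − b·f(a))/(f(b) − f(a)); replace the endpoint whose sign matches f(c).
f(2.130000) = -12.592500, f(6.740000) = 21.936400
step 1: c = 3.811242, f(c) = -4.923951 < 0 → new bracket [3.811242, 6.740000]
step 2: c = 4.348132, f(c) = -1.284171 < 0 → new bracket [4.348132, 6.740000]
step 3: c = 4.480410, f(c) = -0.298894 < 0 → new bracket [4.480410, 6.740000]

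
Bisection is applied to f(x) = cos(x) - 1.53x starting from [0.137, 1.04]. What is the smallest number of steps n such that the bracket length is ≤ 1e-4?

Initial width b − a = 1.04 − 0.137 = 0.903000.
After n steps the width is (b−a)/2^n; need (b−a)/2^n ≤ 1e-4.
So n ≥ log₂(0.903000/1e-4) = log₂(9030.0000) ≈ 13.1405.
Hence n = 14.

14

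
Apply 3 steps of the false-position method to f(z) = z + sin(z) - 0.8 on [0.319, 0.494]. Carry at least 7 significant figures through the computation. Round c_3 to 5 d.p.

False-position update: c = (a·f(b) − b·f(a))/(f(b) − f(a)); replace the endpoint whose sign matches f(c).
f(0.319000) = -0.167383, f(0.494000) = 0.168151
step 1: c = 0.406300, f(c) = 0.001512 > 0 → new bracket [0.319000, 0.406300]
step 2: c = 0.405518, f(c) = 0.000012 > 0 → new bracket [0.319000, 0.405518]
step 3: c = 0.405511, f(c) = 0.000000 > 0 → new bracket [0.319000, 0.405511]

0.40551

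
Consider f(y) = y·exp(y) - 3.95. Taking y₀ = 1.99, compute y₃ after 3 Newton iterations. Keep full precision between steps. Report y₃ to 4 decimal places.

1.1978

f'(y) = (y + 1)·exp(y)
y_0 = 1.990000: f = 10.607912, f' = 21.873446 → y_1 = 1.990000 - (10.607912)/(21.873446) = 1.505032
y_1 = 1.505032: f = 2.829117, f' = 11.283417 → y_2 = 1.505032 - (2.829117)/(11.283417) = 1.254300
y_2 = 1.254300: f = 0.446804, f' = 7.902188 → y_3 = 1.254300 - (0.446804)/(7.902188) = 1.197758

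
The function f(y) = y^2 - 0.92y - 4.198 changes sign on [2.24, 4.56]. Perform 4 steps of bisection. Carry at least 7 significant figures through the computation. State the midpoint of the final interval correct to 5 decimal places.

f(2.240000) = -1.241200, f(4.560000) = 12.400400 (opposite signs)
step 1: m = 3.400000, f(m) = 4.234000 > 0 → root in [2.240000, 3.400000]
step 2: m = 2.820000, f(m) = 1.160000 > 0 → root in [2.240000, 2.820000]
step 3: m = 2.530000, f(m) = -0.124700 < 0 → root in [2.530000, 2.820000]
step 4: m = 2.675000, f(m) = 0.496625 > 0 → root in [2.530000, 2.675000]
Midpoint of [2.530000, 2.675000] = 2.602500

2.60250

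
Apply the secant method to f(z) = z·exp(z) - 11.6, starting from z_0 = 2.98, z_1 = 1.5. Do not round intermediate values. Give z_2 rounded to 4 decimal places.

1.6390

f(z_0) = 47.069694, f(z_1) = -4.877466
z_2 = 1.500000 - (-4.877466)·(1.500000 - 2.980000)/(-4.877466 - (47.069694)) = 1.638961; f(z_2) = -3.159647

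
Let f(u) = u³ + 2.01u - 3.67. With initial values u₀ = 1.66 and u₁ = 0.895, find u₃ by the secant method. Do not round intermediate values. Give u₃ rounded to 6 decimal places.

1.131538

f(u_0) = 4.240896, f(u_1) = -1.154133
u_2 = 0.895000 - (-1.154133)·(0.895000 - 1.660000)/(-1.154133 - (4.240896)) = 1.058653; f(u_2) = -0.355627
u_3 = 1.058653 - (-0.355627)·(1.058653 - 0.895000)/(-0.355627 - (-1.154133)) = 1.131538; f(u_3) = 0.053189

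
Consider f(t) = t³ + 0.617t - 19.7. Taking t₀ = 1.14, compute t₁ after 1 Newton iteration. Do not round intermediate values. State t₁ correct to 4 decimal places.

5.0186

f'(t) = 3t² + 0.617
t_0 = 1.140000: f = -17.515076, f' = 4.515800 → t_1 = 1.140000 - (-17.515076)/(4.515800) = 5.018621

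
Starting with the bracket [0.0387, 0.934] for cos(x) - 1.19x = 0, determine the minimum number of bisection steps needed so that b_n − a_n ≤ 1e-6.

20

Initial width b − a = 0.934 − 0.0387 = 0.895300.
After n steps the width is (b−a)/2^n; need (b−a)/2^n ≤ 1e-6.
So n ≥ log₂(0.895300/1e-6) = log₂(895300.0000) ≈ 19.7720.
Hence n = 20.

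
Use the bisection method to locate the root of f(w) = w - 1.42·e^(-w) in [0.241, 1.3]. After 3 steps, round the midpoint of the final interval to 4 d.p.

0.7043

f(0.241000) = -0.874895, f(1.300000) = 0.913005 (opposite signs)
step 1: m = 0.770500, f(m) = 0.113350 > 0 → root in [0.241000, 0.770500]
step 2: m = 0.505750, f(m) = -0.350585 < 0 → root in [0.505750, 0.770500]
step 3: m = 0.638125, f(m) = -0.112035 < 0 → root in [0.638125, 0.770500]
Midpoint of [0.638125, 0.770500] = 0.704312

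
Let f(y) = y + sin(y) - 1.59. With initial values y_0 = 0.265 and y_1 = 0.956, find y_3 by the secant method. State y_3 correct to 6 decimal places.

Secant update: y_(k+1) = y_k − f(y_k)·(y_k − y_(k-1))/(f(y_k) − f(y_(k-1))).
f(y_0) = -1.063091, f(y_1) = 0.182891
y_2 = 0.956000 - (0.182891)·(0.956000 - 0.265000)/(0.182891 - (-1.063091)) = 0.854572; f(y_2) = 0.018862
y_3 = 0.854572 - (0.018862)·(0.854572 - 0.956000)/(0.018862 - (0.182891)) = 0.842909; f(y_3) = -0.000510

0.842909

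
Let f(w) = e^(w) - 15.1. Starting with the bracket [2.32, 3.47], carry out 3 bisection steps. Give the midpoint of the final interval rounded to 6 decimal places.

2.679375

f(2.320000) = -4.924326, f(3.470000) = 17.036742 (opposite signs)
step 1: m = 2.895000, f(m) = 2.983501 > 0 → root in [2.320000, 2.895000]
step 2: m = 2.607500, f(m) = -1.534904 < 0 → root in [2.607500, 2.895000]
step 3: m = 2.751250, f(m) = 0.562197 > 0 → root in [2.607500, 2.751250]
Midpoint of [2.607500, 2.751250] = 2.679375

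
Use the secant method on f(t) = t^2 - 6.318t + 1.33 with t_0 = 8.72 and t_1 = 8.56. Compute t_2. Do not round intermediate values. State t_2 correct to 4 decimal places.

6.6879

f(t_0) = 22.275440, f(t_1) = 20.521520
t_2 = 8.560000 - (20.521520)·(8.560000 - 8.720000)/(20.521520 - (22.275440)) = 6.687940; f(t_2) = 3.804138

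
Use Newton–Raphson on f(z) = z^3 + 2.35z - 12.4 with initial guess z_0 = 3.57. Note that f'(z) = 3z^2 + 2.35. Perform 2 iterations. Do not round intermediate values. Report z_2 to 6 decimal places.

z_0 = 3.570000: f = 41.488793, f' = 40.584700 → z_1 = 3.570000 - (41.488793)/(40.584700) = 2.547723
z_1 = 2.547723: f = 10.124152, f' = 21.822682 → z_2 = 2.547723 - (10.124152)/(21.822682) = 2.083795

2.083795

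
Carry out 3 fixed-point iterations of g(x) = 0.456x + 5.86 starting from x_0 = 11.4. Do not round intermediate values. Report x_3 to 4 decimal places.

10.8316

x_1 = g(11.400000) = 11.058400
x_2 = g(11.058400) = 10.902630
x_3 = g(10.902630) = 10.831599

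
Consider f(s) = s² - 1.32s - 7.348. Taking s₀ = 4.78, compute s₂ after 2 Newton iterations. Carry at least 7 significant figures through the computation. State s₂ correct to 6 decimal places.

Newton update: s ← s − f(s)/f'(s).
f'(s) = 2s - 1.32
s_0 = 4.780000: f = 9.190800, f' = 8.240000 → s_1 = 4.780000 - (9.190800)/(8.240000) = 3.664612
s_1 = 3.664612: f = 1.244091, f' = 6.009223 → s_2 = 3.664612 - (1.244091)/(6.009223) = 3.457581

3.457581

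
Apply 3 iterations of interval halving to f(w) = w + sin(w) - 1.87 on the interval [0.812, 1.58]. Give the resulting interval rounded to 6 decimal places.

f(0.812000) = -0.332335, f(1.580000) = 0.709958 (opposite signs)
step 1: m = 1.196000, f(m) = 0.256582 > 0 → root in [0.812000, 1.196000]
step 2: m = 1.004000, f(m) = -0.022375 < 0 → root in [1.004000, 1.196000]
step 3: m = 1.100000, f(m) = 0.121207 > 0 → root in [1.004000, 1.100000]

[1.004000, 1.100000]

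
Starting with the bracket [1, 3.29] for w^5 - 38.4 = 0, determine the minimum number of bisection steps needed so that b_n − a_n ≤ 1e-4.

Initial width b − a = 3.29 − 1 = 2.290000.
After n steps the width is (b−a)/2^n; need (b−a)/2^n ≤ 1e-4.
So n ≥ log₂(2.290000/1e-4) = log₂(22900.0000) ≈ 14.4831.
Hence n = 15.

15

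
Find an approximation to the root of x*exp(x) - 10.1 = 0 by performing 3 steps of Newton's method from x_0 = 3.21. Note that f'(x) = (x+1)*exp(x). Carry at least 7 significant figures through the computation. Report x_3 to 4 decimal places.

x_0 = 3.210000: f = 69.440867, f' = 104.319953 → x_1 = 3.210000 - (69.440867)/(104.319953) = 2.544347
x_1 = 2.544347: f = 22.302039, f' = 45.136951 → x_2 = 2.544347 - (22.302039)/(45.136951) = 2.050250
x_2 = 2.050250: f = 5.830123, f' = 23.699967 → x_3 = 2.050250 - (5.830123)/(23.699967) = 1.804253

1.8043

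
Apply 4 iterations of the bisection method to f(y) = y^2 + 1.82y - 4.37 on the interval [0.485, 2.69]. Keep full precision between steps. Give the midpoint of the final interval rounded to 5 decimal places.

1.38078

f(0.485000) = -3.252075, f(2.690000) = 7.761900 (opposite signs)
step 1: m = 1.587500, f(m) = 1.039406 > 0 → root in [0.485000, 1.587500]
step 2: m = 1.036250, f(m) = -1.410211 < 0 → root in [1.036250, 1.587500]
step 3: m = 1.311875, f(m) = -0.261371 < 0 → root in [1.311875, 1.587500]
step 4: m = 1.449688, f(m) = 0.370025 > 0 → root in [1.311875, 1.449688]
Midpoint of [1.311875, 1.449688] = 1.380781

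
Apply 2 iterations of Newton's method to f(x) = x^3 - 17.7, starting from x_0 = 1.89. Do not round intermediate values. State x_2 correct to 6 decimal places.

f'(x) = 3x^2
x_0 = 1.890000: f = -10.948731, f' = 10.716300 → x_1 = 1.890000 - (-10.948731)/(10.716300) = 2.911689
x_1 = 2.911689: f = 6.985116, f' = 25.433807 → x_2 = 2.911689 - (6.985116)/(25.433807) = 2.637050

2.637050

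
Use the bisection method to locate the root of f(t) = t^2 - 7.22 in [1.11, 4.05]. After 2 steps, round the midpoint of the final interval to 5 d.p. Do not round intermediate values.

f(1.110000) = -5.987900, f(4.050000) = 9.182500 (opposite signs)
step 1: m = 2.580000, f(m) = -0.563600 < 0 → root in [2.580000, 4.050000]
step 2: m = 3.315000, f(m) = 3.769225 > 0 → root in [2.580000, 3.315000]
Midpoint of [2.580000, 3.315000] = 2.947500

2.94750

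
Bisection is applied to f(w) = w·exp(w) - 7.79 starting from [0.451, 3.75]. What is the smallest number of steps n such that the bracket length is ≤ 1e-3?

Initial width b − a = 3.75 − 0.451 = 3.299000.
After n steps the width is (b−a)/2^n; need (b−a)/2^n ≤ 1e-3.
So n ≥ log₂(3.299000/1e-3) = log₂(3299.0000) ≈ 11.6878.
Hence n = 12.

12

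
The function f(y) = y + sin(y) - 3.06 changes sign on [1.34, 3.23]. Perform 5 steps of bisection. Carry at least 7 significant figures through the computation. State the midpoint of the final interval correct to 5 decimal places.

f(1.340000) = -0.746515, f(3.230000) = 0.081708 (opposite signs)
step 1: m = 2.285000, f(m) = -0.019385 < 0 → root in [2.285000, 3.230000]
step 2: m = 2.757500, f(m) = 0.072218 > 0 → root in [2.285000, 2.757500]
step 3: m = 2.521250, f(m) = 0.042564 > 0 → root in [2.285000, 2.521250]
step 4: m = 2.403125, f(m) = 0.016281 > 0 → root in [2.285000, 2.403125]
step 5: m = 2.344063, f(m) = -0.000304 < 0 → root in [2.344063, 2.403125]
Midpoint of [2.344063, 2.403125] = 2.373594

2.37359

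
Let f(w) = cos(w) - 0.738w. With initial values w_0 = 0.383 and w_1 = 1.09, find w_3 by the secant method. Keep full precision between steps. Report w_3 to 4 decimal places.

0.8707

f(w_0) = 0.644894, f(w_1) = -0.341935
w_2 = 1.090000 - (-0.341935)·(1.090000 - 0.383000)/(-0.341935 - (0.644894)) = 0.845025; f(w_2) = 0.040083
w_3 = 0.845025 - (0.040083)·(0.845025 - 1.090000)/(0.040083 - (-0.341935)) = 0.870730; f(w_3) = 0.001670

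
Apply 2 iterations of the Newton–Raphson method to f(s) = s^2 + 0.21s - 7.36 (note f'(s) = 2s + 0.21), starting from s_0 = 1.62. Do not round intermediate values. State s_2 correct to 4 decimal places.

2.6234

s_0 = 1.620000: f = -4.395400, f' = 3.450000 → s_1 = 1.620000 - (-4.395400)/(3.450000) = 2.894029
s_1 = 2.894029: f = 1.623150, f' = 5.998058 → s_2 = 2.894029 - (1.623150)/(5.998058) = 2.623416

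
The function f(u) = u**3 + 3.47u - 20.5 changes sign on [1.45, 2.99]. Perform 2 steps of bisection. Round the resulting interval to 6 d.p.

f(1.450000) = -12.419875, f(2.990000) = 16.606199 (opposite signs)
step 1: m = 2.220000, f(m) = -1.855552 < 0 → root in [2.220000, 2.990000]
step 2: m = 2.605000, f(m) = 6.216945 > 0 → root in [2.220000, 2.605000]

[2.220000, 2.605000]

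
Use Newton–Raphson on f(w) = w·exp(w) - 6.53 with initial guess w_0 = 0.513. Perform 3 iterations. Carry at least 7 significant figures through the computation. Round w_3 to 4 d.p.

1.6998

Newton update: w ← w − f(w)/f'(w).
f'(w) = (w + 1)·exp(w)
w_0 = 0.513000: f = -5.673139, f' = 2.527156 → w_1 = 0.513000 - (-5.673139)/(2.527156) = 2.757871
w_1 = 2.757871: f = 36.951267, f' = 59.247511 → w_2 = 2.757871 - (36.951267)/(59.247511) = 2.134195
w_2 = 2.134195: f = 11.504459, f' = 26.484699 → w_3 = 2.134195 - (11.504459)/(26.484699) = 1.699814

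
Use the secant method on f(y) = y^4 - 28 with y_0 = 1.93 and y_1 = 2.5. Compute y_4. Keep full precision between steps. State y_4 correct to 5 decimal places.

2.30054

f(y_0) = -14.125120, f(y_1) = 11.062500
y_2 = 2.500000 - (11.062500)·(2.500000 - 1.930000)/(11.062500 - (-14.125120)) = 2.249654; f(y_2) = -2.386864
y_3 = 2.249654 - (-2.386864)·(2.249654 - 2.500000)/(-2.386864 - (11.062500)) = 2.294083; f(y_3) = -0.302767
y_4 = 2.294083 - (-0.302767)·(2.294083 - 2.249654)/(-0.302767 - (-2.386864)) = 2.300537; f(y_4) = 0.010257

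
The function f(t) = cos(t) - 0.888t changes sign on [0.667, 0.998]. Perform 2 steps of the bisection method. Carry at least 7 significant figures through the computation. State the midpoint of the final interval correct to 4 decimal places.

0.7911

f(0.667000) = 0.193385, f(0.998000) = -0.344240 (opposite signs)
step 1: m = 0.832500, f(m) = -0.066231 < 0 → root in [0.667000, 0.832500]
step 2: m = 0.749750, f(m) = 0.066081 > 0 → root in [0.749750, 0.832500]
Midpoint of [0.749750, 0.832500] = 0.791125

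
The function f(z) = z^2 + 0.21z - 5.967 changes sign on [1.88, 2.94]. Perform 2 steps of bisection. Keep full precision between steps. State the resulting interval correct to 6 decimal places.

f(1.880000) = -2.037800, f(2.940000) = 3.294000 (opposite signs)
step 1: m = 2.410000, f(m) = 0.347200 > 0 → root in [1.880000, 2.410000]
step 2: m = 2.145000, f(m) = -0.915525 < 0 → root in [2.145000, 2.410000]

[2.145000, 2.410000]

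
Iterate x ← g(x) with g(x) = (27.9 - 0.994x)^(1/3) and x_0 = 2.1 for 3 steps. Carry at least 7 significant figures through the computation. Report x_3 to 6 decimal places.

x_1 = g(2.100000) = 2.955361
x_2 = g(2.955361) = 2.922550
x_3 = g(2.922550) = 2.923822

2.923822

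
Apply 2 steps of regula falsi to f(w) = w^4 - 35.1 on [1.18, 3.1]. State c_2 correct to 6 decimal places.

f(1.180000) = -33.161222, f(3.100000) = 57.252100
step 1: c = 1.884205, f(c) = -22.495868 < 0 → new bracket [1.884205, 3.100000]
step 2: c = 2.227165, f(c) = -10.495770 < 0 → new bracket [2.227165, 3.100000]

2.227165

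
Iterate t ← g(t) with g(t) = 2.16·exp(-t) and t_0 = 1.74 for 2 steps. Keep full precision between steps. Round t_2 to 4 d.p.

1.4784

t_1 = g(1.740000) = 0.379124
t_2 = g(0.379124) = 1.478435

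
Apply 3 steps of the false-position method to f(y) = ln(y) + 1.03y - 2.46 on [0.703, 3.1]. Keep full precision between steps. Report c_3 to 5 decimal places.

f(0.703000) = -2.088308, f(3.100000) = 1.864402
step 1: c = 1.969391, f(c) = 0.246196 > 0 → new bracket [0.703000, 1.969391]
step 2: c = 1.835837, f(c) = 0.038413 > 0 → new bracket [0.703000, 1.835837]
step 3: c = 1.815376, f(c) = 0.006130 > 0 → new bracket [0.703000, 1.815376]

1.81538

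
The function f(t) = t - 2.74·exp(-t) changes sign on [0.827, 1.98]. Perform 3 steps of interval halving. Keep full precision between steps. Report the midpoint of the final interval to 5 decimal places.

f(0.827000) = -0.371365, f(1.980000) = 1.601690 (opposite signs)
step 1: m = 1.403500, f(m) = 0.730185 > 0 → root in [0.827000, 1.403500]
step 2: m = 1.115250, f(m) = 0.216987 > 0 → root in [0.827000, 1.115250]
step 3: m = 0.971125, f(m) = -0.066395 < 0 → root in [0.971125, 1.115250]
Midpoint of [0.971125, 1.115250] = 1.043188

1.04319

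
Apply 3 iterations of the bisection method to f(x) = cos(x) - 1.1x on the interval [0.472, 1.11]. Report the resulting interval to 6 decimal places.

[0.631500, 0.711250]

f(0.472000) = 0.371461, f(1.110000) = -0.776338 (opposite signs)
step 1: m = 0.791000, f(m) = -0.166965 < 0 → root in [0.472000, 0.791000]
step 2: m = 0.631500, f(m) = 0.112493 > 0 → root in [0.631500, 0.791000]
step 3: m = 0.711250, f(m) = -0.024829 < 0 → root in [0.631500, 0.711250]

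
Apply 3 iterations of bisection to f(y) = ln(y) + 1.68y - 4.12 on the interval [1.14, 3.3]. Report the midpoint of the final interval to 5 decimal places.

f(1.140000) = -2.073772, f(3.300000) = 2.617922 (opposite signs)
step 1: m = 2.220000, f(m) = 0.407107 > 0 → root in [1.140000, 2.220000]
step 2: m = 1.680000, f(m) = -0.778806 < 0 → root in [1.680000, 2.220000]
step 3: m = 1.950000, f(m) = -0.176171 < 0 → root in [1.950000, 2.220000]
Midpoint of [1.950000, 2.220000] = 2.085000

2.08500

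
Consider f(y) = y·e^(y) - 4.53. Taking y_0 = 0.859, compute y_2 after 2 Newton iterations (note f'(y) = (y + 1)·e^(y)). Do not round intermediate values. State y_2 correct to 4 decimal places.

Newton update: y ← y − f(y)/f'(y).
y_0 = 0.859000: f = -2.502074, f' = 4.388725 → y_1 = 0.859000 - (-2.502074)/(4.388725) = 1.429114
y_1 = 1.429114: f = 1.436550, f' = 10.141549 → y_2 = 1.429114 - (1.436550)/(10.141549) = 1.287464

1.2875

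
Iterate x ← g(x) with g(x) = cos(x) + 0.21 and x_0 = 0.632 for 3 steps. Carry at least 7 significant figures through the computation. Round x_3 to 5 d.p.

0.95113

x_1 = g(0.632000) = 1.016848
x_2 = g(1.016848) = 0.736050
x_3 = g(0.736050) = 0.951127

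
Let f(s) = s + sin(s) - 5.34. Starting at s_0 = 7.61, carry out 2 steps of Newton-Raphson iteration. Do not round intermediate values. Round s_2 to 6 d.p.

6.011823

Newton update: s ← s − f(s)/f'(s).
f'(s) = 1 + cos(s)
s_0 = 7.610000: f = 3.240384, f' = 1.241568 → s_1 = 7.610000 - (3.240384)/(1.241568) = 5.000088
s_1 = 5.000088: f = -1.298811, f' = 1.283747 → s_2 = 5.000088 - (-1.298811)/(1.283747) = 6.011823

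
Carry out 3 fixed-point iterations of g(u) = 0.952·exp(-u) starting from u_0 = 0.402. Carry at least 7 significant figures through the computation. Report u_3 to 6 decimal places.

u_1 = g(0.402000) = 0.636870
u_2 = g(0.636870) = 0.503556
u_3 = g(0.503556) = 0.575367

0.575367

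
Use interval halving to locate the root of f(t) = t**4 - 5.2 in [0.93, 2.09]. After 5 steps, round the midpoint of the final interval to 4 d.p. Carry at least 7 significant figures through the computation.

f(0.930000) = -4.451948, f(2.090000) = 13.880298 (opposite signs)
step 1: m = 1.510000, f(m) = -0.001144 < 0 → root in [1.510000, 2.090000]
step 2: m = 1.800000, f(m) = 5.297600 > 0 → root in [1.510000, 1.800000]
step 3: m = 1.655000, f(m) = 2.302258 > 0 → root in [1.510000, 1.655000]
step 4: m = 1.582500, f(m) = 1.071550 > 0 → root in [1.510000, 1.582500]
step 5: m = 1.546250, f(m) = 0.516351 > 0 → root in [1.510000, 1.546250]
Midpoint of [1.510000, 1.546250] = 1.528125

1.5281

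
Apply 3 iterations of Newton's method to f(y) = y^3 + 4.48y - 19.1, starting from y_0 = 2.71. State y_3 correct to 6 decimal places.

f'(y) = 3y^2 + 4.48
y_0 = 2.710000: f = 12.943311, f' = 26.512300 → y_1 = 2.710000 - (12.943311)/(26.512300) = 2.221800
y_1 = 2.221800: f = 1.821342, f' = 19.289183 → y_2 = 2.221800 - (1.821342)/(19.289183) = 2.127377
y_2 = 2.127377: f = 0.058585, f' = 18.057196 → y_3 = 2.127377 - (0.058585)/(18.057196) = 2.124132

2.124132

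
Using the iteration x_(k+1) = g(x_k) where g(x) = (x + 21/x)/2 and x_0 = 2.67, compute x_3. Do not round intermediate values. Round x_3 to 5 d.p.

4.58279

x_1 = g(2.670000) = 5.267584
x_2 = g(5.267584) = 4.627116
x_3 = g(4.627116) = 4.582790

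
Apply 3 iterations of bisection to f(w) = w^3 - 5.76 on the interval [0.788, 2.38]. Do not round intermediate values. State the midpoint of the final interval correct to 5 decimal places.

f(0.788000) = -5.270696, f(2.380000) = 7.721272 (opposite signs)
step 1: m = 1.584000, f(m) = -1.785655 < 0 → root in [1.584000, 2.380000]
step 2: m = 1.982000, f(m) = 2.025938 > 0 → root in [1.584000, 1.982000]
step 3: m = 1.783000, f(m) = -0.091684 < 0 → root in [1.783000, 1.982000]
Midpoint of [1.783000, 1.982000] = 1.882500

1.88250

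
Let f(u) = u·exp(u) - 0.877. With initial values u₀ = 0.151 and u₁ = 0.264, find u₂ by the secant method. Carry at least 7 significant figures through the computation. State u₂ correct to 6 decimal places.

Secant update: u_(k+1) = u_k − f(u_k)·(u_k − u_(k-1))/(f(u_k) − f(u_(k-1))).
f(u_0) = -0.701388, f(u_1) = -0.533238
u_2 = 0.264000 - (-0.533238)·(0.264000 - 0.151000)/(-0.533238 - (-0.701388)) = 0.622348; f(u_2) = 0.282618

0.622348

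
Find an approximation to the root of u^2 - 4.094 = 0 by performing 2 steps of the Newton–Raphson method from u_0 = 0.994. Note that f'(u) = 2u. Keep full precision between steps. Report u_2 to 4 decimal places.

u_0 = 0.994000: f = -3.105964, f' = 1.988000 → u_1 = 0.994000 - (-3.105964)/(1.988000) = 2.556356
u_1 = 2.556356: f = 2.440957, f' = 5.112712 → u_2 = 2.556356 - (2.440957)/(5.112712) = 2.078927

2.0789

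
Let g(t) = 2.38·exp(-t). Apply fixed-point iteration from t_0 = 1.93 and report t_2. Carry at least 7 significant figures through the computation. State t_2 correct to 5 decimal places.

t_1 = g(1.930000) = 0.345453
t_2 = g(0.345453) = 1.684802

1.68480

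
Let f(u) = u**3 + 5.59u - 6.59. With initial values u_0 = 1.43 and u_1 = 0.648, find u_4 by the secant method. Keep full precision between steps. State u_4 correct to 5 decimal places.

0.99989

f(u_0) = 4.327907, f(u_1) = -2.695582
u_2 = 0.648000 - (-2.695582)·(0.648000 - 1.430000)/(-2.695582 - (4.327907)) = 0.948128; f(u_2) = -0.437649
u_3 = 0.948128 - (-0.437649)·(0.948128 - 0.648000)/(-0.437649 - (-2.695582)) = 1.006301; f(u_3) = 0.054243
u_4 = 1.006301 - (0.054243)·(1.006301 - 0.948128)/(0.054243 - (-0.437649)) = 0.999886; f(u_4) = -0.000981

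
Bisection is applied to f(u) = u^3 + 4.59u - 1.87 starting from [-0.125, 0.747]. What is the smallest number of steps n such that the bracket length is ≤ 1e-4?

Initial width b − a = 0.747 − -0.125 = 0.872000.
After n steps the width is (b−a)/2^n; need (b−a)/2^n ≤ 1e-4.
So n ≥ log₂(0.872000/1e-4) = log₂(8720.0000) ≈ 13.0901.
Hence n = 14.

14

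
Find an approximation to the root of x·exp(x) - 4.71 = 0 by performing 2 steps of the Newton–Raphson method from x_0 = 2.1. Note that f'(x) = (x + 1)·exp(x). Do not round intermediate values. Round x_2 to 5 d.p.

x_0 = 2.100000: f = 12.438957, f' = 25.315127 → x_1 = 2.100000 - (12.438957)/(25.315127) = 1.608635
x_1 = 1.608635: f = 3.326725, f' = 13.032714 → x_2 = 1.608635 - (3.326725)/(13.032714) = 1.353376

1.35338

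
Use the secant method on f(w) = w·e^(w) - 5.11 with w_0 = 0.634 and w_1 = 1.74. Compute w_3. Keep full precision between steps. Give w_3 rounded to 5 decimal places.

1.28345

f(w_0) = -3.914824, f(w_1) = 4.803378
w_2 = 1.740000 - (4.803378)·(1.740000 - 0.634000)/(4.803378 - (-3.914824)) = 1.130639; f(w_2) = -1.607696
w_3 = 1.130639 - (-1.607696)·(1.130639 - 1.740000)/(-1.607696 - (4.803378)) = 1.283447; f(w_3) = -0.477962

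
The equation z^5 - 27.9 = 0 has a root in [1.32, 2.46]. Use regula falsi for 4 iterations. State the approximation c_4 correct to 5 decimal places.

f(1.320000) = -23.892536, f(2.460000) = 62.189782
step 1: c = 1.636412, f(c) = -16.165530 < 0 → new bracket [1.636412, 2.460000]
step 2: c = 1.806327, f(c) = -8.669884 < 0 → new bracket [1.806327, 2.460000]
step 3: c = 1.886306, f(c) = -4.018560 < 0 → new bracket [1.886306, 2.460000]
step 4: c = 1.921127, f(c) = -1.731436 < 0 → new bracket [1.921127, 2.460000]

1.92113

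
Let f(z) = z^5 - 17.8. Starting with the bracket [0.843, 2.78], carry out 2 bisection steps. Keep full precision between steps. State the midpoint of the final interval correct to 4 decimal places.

f(0.843000) = -17.374266, f(2.780000) = 148.244303 (opposite signs)
step 1: m = 1.811500, f(m) = 1.707054 > 0 → root in [0.843000, 1.811500]
step 2: m = 1.327250, f(m) = -13.681267 < 0 → root in [1.327250, 1.811500]
Midpoint of [1.327250, 1.811500] = 1.569375

1.5694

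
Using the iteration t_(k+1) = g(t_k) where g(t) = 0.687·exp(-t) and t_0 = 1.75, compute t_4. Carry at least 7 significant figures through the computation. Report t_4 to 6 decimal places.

0.472925

t_1 = g(1.750000) = 0.119383
t_2 = g(0.119383) = 0.609691
t_3 = g(0.609691) = 0.373398
t_4 = g(0.373398) = 0.472925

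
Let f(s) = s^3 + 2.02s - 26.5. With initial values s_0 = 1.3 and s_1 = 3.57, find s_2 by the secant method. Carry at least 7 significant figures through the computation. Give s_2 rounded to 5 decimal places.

f(s_0) = -21.677000, f(s_1) = 26.210693
s_2 = 3.570000 - (26.210693)·(3.570000 - 1.300000)/(26.210693 - (-21.677000)) = 2.327546; f(s_2) = -9.188952

2.32755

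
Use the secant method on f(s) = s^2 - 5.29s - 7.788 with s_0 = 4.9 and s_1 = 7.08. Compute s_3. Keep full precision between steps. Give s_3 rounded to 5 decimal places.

6.47984

f(s_0) = -9.699000, f(s_1) = 4.885200
s_2 = 7.080000 - (4.885200)·(7.080000 - 4.900000)/(4.885200 - (-9.699000)) = 6.349776; f(s_2) = -1.058661
s_3 = 6.349776 - (-1.058661)·(6.349776 - 7.080000)/(-1.058661 - (4.885200)) = 6.479836; f(s_3) = -0.078057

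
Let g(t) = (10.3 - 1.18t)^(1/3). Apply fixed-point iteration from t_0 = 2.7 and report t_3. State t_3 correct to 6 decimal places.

t_1 = g(2.700000) = 1.923260
t_2 = g(1.923260) = 2.002543
t_3 = g(2.002543) = 1.994736

1.994736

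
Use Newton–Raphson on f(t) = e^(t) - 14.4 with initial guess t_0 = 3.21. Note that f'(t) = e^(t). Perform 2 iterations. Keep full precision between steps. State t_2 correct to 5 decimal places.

2.67460

t_0 = 3.210000: f = 10.379086, f' = 24.779086 → t_1 = 3.210000 - (10.379086)/(24.779086) = 2.791135
t_1 = 2.791135: f = 1.899513, f' = 16.299513 → t_2 = 2.791135 - (1.899513)/(16.299513) = 2.674597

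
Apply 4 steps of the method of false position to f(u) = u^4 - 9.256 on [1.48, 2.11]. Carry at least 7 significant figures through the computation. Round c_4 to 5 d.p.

1.74274

False-position update: c = (a·f(b) − b·f(a))/(f(b) − f(a)); replace the endpoint whose sign matches f(c).
f(1.480000) = -4.458148, f(2.110000) = 10.565194
step 1: c = 1.666951, f(c) = -1.534679 < 0 → new bracket [1.666951, 2.110000]
step 2: c = 1.723145, f(c) = -0.439680 < 0 → new bracket [1.723145, 2.110000]
step 3: c = 1.738601, f(c) = -0.119080 < 0 → new bracket [1.738601, 2.110000]
step 4: c = 1.742740, f(c) = -0.031754 < 0 → new bracket [1.742740, 2.110000]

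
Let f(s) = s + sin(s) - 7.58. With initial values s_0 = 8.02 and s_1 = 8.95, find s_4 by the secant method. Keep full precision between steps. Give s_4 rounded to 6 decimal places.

7.010430

f(s_0) = 1.426251, f(s_1) = 1.827141
s_2 = 8.950000 - (1.827141)·(8.950000 - 8.020000)/(1.827141 - (1.426251)) = 4.711333; f(s_2) = -3.868667
s_3 = 4.711333 - (-3.868667)·(4.711333 - 8.950000)/(-3.868667 - (1.827141)) = 7.590291; f(s_3) = 0.975725
s_4 = 7.590291 - (0.975725)·(7.590291 - 4.711333)/(0.975725 - (-3.868667)) = 7.010430; f(s_4) = 0.095244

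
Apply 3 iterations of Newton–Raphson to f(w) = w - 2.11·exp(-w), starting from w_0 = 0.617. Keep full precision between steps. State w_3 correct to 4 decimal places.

f'(w) = 1 + 2.11·exp(-w)
w_0 = 0.617000: f = -0.521473, f' = 2.138473 → w_1 = 0.617000 - (-0.521473)/(2.138473) = 0.860853
w_1 = 0.860853: f = -0.031258, f' = 1.892111 → w_2 = 0.860853 - (-0.031258)/(1.892111) = 0.877373
w_2 = 0.877373: f = -0.000121, f' = 1.877494 → w_3 = 0.877373 - (-0.000121)/(1.877494) = 0.877437

0.8774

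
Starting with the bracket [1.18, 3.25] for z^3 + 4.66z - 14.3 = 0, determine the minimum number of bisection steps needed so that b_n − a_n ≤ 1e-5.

18

Initial width b − a = 3.25 − 1.18 = 2.070000.
After n steps the width is (b−a)/2^n; need (b−a)/2^n ≤ 1e-5.
So n ≥ log₂(2.070000/1e-5) = log₂(207000.0000) ≈ 17.6593.
Hence n = 18.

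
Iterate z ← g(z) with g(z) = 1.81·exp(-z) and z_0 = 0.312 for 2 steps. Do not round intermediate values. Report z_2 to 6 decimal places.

0.481158

z_1 = g(0.312000) = 1.324887
z_2 = g(1.324887) = 0.481158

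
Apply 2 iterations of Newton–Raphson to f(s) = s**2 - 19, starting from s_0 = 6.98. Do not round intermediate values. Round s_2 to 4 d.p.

Newton update: s ← s − f(s)/f'(s).
f'(s) = 2s
s_0 = 6.980000: f = 29.720400, f' = 13.960000 → s_1 = 6.980000 - (29.720400)/(13.960000) = 4.851032
s_1 = 4.851032: f = 4.532507, f' = 9.702063 → s_2 = 4.851032 - (4.532507)/(9.702063) = 4.383862

4.3839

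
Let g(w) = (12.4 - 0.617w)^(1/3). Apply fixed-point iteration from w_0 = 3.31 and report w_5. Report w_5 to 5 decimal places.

w_1 = g(3.310000) = 2.179824
w_2 = g(2.179824) = 2.227684
w_3 = g(2.227684) = 2.225699
w_4 = g(2.225699) = 2.225781
w_5 = g(2.225781) = 2.225778

2.22578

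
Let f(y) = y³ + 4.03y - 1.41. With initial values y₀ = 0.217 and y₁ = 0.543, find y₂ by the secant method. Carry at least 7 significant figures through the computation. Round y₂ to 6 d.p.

f(y_0) = -0.525272, f(y_1) = 0.938393
y_2 = 0.543000 - (0.938393)·(0.543000 - 0.217000)/(0.938393 - (-0.525272)) = 0.333993; f(y_2) = -0.026751

0.333993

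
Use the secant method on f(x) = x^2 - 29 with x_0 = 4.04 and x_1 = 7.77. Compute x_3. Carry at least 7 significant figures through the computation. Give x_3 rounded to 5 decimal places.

f(x_0) = -12.678400, f(x_1) = 31.372900
x_2 = 7.770000 - (31.372900)·(7.770000 - 4.040000)/(31.372900 - (-12.678400)) = 5.113531; f(x_2) = -2.851802
x_3 = 5.113531 - (-2.851802)·(5.113531 - 7.770000)/(-2.851802 - (31.372900)) = 5.334883; f(x_3) = -0.539019

5.33488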